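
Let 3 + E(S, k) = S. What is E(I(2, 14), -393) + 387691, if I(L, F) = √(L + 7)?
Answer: 387691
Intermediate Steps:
I(L, F) = √(7 + L)
E(S, k) = -3 + S
E(I(2, 14), -393) + 387691 = (-3 + √(7 + 2)) + 387691 = (-3 + √9) + 387691 = (-3 + 3) + 387691 = 0 + 387691 = 387691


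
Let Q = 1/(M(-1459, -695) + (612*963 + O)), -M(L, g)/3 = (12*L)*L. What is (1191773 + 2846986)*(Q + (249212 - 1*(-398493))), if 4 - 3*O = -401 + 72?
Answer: 66307622394876517632/25347683 ≈ 2.6159e+12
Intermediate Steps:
O = 111 (O = 4/3 - (-401 + 72)/3 = 4/3 - 1/3*(-329) = 4/3 + 329/3 = 111)
M(L, g) = -36*L**2 (M(L, g) = -3*12*L*L = -36*L**2)
Q = -1/76043049 (Q = 1/(-36*(-1459)**2 + (612*963 + 111)) = 1/(-36*2128681 + (589356 + 111)) = 1/(-76632516 + 589467) = 1/(-76043049) = -1/76043049 ≈ -1.3150e-8)
(1191773 + 2846986)*(Q + (249212 - 1*(-398493))) = (1191773 + 2846986)*(-1/76043049 + (249212 - 1*(-398493))) = 4038759*(-1/76043049 + (249212 + 398493)) = 4038759*(-1/76043049 + 647705) = 4038759*(49253463052544/76043049) = 66307622394876517632/25347683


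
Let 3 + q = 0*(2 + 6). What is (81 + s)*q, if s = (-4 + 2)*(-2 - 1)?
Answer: -261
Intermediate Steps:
q = -3 (q = -3 + 0*(2 + 6) = -3 + 0*8 = -3 + 0 = -3)
s = 6 (s = -2*(-3) = 6)
(81 + s)*q = (81 + 6)*(-3) = 87*(-3) = -261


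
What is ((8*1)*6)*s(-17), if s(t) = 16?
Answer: 768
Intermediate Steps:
((8*1)*6)*s(-17) = ((8*1)*6)*16 = (8*6)*16 = 48*16 = 768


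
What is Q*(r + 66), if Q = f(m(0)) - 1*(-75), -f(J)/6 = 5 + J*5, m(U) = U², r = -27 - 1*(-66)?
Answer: 4725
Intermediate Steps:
r = 39 (r = -27 + 66 = 39)
f(J) = -30 - 30*J (f(J) = -6*(5 + J*5) = -6*(5 + 5*J) = -30 - 30*J)
Q = 45 (Q = (-30 - 30*0²) - 1*(-75) = (-30 - 30*0) + 75 = (-30 + 0) + 75 = -30 + 75 = 45)
Q*(r + 66) = 45*(39 + 66) = 45*105 = 4725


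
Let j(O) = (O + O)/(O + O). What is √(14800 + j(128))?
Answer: 19*√41 ≈ 121.66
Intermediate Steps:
j(O) = 1 (j(O) = (2*O)/((2*O)) = (2*O)*(1/(2*O)) = 1)
√(14800 + j(128)) = √(14800 + 1) = √14801 = 19*√41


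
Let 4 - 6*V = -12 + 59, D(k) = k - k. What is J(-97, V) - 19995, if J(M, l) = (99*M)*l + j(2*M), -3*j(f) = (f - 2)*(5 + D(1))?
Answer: 294919/6 ≈ 49153.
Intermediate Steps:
D(k) = 0
V = -43/6 (V = ⅔ - (-12 + 59)/6 = ⅔ - ⅙*47 = ⅔ - 47/6 = -43/6 ≈ -7.1667)
j(f) = 10/3 - 5*f/3 (j(f) = -(f - 2)*(5 + 0)/3 = -(-2 + f)*5/3 = -(-10 + 5*f)/3 = 10/3 - 5*f/3)
J(M, l) = 10/3 - 10*M/3 + 99*M*l (J(M, l) = (99*M)*l + (10/3 - 10*M/3) = 99*M*l + (10/3 - 10*M/3) = 10/3 - 10*M/3 + 99*M*l)
J(-97, V) - 19995 = (10/3 - 10/3*(-97) + 99*(-97)*(-43/6)) - 19995 = (10/3 + 970/3 + 137643/2) - 19995 = 414889/6 - 19995 = 294919/6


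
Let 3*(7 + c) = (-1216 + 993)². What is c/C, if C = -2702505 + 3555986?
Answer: 49708/2560443 ≈ 0.019414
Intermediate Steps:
C = 853481
c = 49708/3 (c = -7 + (-1216 + 993)²/3 = -7 + (⅓)*(-223)² = -7 + (⅓)*49729 = -7 + 49729/3 = 49708/3 ≈ 16569.)
c/C = (49708/3)/853481 = (49708/3)*(1/853481) = 49708/2560443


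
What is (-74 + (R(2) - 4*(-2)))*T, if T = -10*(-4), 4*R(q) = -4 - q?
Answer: -2700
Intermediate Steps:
R(q) = -1 - q/4 (R(q) = (-4 - q)/4 = -1 - q/4)
T = 40
(-74 + (R(2) - 4*(-2)))*T = (-74 + ((-1 - ¼*2) - 4*(-2)))*40 = (-74 + ((-1 - ½) + 8))*40 = (-74 + (-3/2 + 8))*40 = (-74 + 13/2)*40 = -135/2*40 = -2700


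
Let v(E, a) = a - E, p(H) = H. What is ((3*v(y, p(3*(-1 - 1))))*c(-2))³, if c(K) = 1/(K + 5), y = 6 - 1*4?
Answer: -512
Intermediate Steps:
y = 2 (y = 6 - 4 = 2)
c(K) = 1/(5 + K)
((3*v(y, p(3*(-1 - 1))))*c(-2))³ = ((3*(3*(-1 - 1) - 1*2))/(5 - 2))³ = ((3*(3*(-2) - 2))/3)³ = ((3*(-6 - 2))*(⅓))³ = ((3*(-8))*(⅓))³ = (-24*⅓)³ = (-8)³ = -512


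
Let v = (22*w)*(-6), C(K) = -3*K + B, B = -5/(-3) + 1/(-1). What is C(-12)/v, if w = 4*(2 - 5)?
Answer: 5/216 ≈ 0.023148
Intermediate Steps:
B = ⅔ (B = -5*(-⅓) + 1*(-1) = 5/3 - 1 = ⅔ ≈ 0.66667)
w = -12 (w = 4*(-3) = -12)
C(K) = ⅔ - 3*K (C(K) = -3*K + ⅔ = ⅔ - 3*K)
v = 1584 (v = (22*(-12))*(-6) = -264*(-6) = 1584)
C(-12)/v = (⅔ - 3*(-12))/1584 = (⅔ + 36)*(1/1584) = (110/3)*(1/1584) = 5/216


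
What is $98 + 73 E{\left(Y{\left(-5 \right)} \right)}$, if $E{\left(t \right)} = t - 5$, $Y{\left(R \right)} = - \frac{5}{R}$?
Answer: $-194$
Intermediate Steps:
$E{\left(t \right)} = -5 + t$ ($E{\left(t \right)} = t - 5 = -5 + t$)
$98 + 73 E{\left(Y{\left(-5 \right)} \right)} = 98 + 73 \left(-5 - \frac{5}{-5}\right) = 98 + 73 \left(-5 - -1\right) = 98 + 73 \left(-5 + 1\right) = 98 + 73 \left(-4\right) = 98 - 292 = -194$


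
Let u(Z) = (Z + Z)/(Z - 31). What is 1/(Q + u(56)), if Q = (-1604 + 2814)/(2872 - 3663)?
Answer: 19775/58342 ≈ 0.33895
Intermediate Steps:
u(Z) = 2*Z/(-31 + Z) (u(Z) = (2*Z)/(-31 + Z) = 2*Z/(-31 + Z))
Q = -1210/791 (Q = 1210/(-791) = 1210*(-1/791) = -1210/791 ≈ -1.5297)
1/(Q + u(56)) = 1/(-1210/791 + 2*56/(-31 + 56)) = 1/(-1210/791 + 2*56/25) = 1/(-1210/791 + 2*56*(1/25)) = 1/(-1210/791 + 112/25) = 1/(58342/19775) = 19775/58342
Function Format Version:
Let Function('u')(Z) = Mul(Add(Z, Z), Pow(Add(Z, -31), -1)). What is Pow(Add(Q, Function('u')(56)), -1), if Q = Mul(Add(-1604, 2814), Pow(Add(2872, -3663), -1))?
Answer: Rational(19775, 58342) ≈ 0.33895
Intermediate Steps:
Function('u')(Z) = Mul(2, Z, Pow(Add(-31, Z), -1)) (Function('u')(Z) = Mul(Mul(2, Z), Pow(Add(-31, Z), -1)) = Mul(2, Z, Pow(Add(-31, Z), -1)))
Q = Rational(-1210, 791) (Q = Mul(1210, Pow(-791, -1)) = Mul(1210, Rational(-1, 791)) = Rational(-1210, 791) ≈ -1.5297)
Pow(Add(Q, Function('u')(56)), -1) = Pow(Add(Rational(-1210, 791), Mul(2, 56, Pow(Add(-31, 56), -1))), -1) = Pow(Add(Rational(-1210, 791), Mul(2, 56, Pow(25, -1))), -1) = Pow(Add(Rational(-1210, 791), Mul(2, 56, Rational(1, 25))), -1) = Pow(Add(Rational(-1210, 791), Rational(112, 25)), -1) = Pow(Rational(58342, 19775), -1) = Rational(19775, 58342)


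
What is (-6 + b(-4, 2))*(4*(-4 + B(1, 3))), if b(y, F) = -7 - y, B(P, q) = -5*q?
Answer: 684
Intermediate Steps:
(-6 + b(-4, 2))*(4*(-4 + B(1, 3))) = (-6 + (-7 - 1*(-4)))*(4*(-4 - 5*3)) = (-6 + (-7 + 4))*(4*(-4 - 15)) = (-6 - 3)*(4*(-19)) = -9*(-76) = 684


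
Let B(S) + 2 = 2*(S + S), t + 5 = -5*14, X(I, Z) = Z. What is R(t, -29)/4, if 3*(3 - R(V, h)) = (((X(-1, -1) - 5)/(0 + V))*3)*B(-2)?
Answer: 19/20 ≈ 0.95000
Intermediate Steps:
t = -75 (t = -5 - 5*14 = -5 - 70 = -75)
B(S) = -2 + 4*S (B(S) = -2 + 2*(S + S) = -2 + 2*(2*S) = -2 + 4*S)
R(V, h) = 3 - 60/V (R(V, h) = 3 - ((-1 - 5)/(0 + V))*3*(-2 + 4*(-2))/3 = 3 - -6/V*3*(-2 - 8)/3 = 3 - (-18/V)*(-10)/3 = 3 - 60/V)
R(t, -29)/4 = (3 - 60/(-75))/4 = (3 - 60*(-1/75))/4 = (3 + ⅘)/4 = (¼)*(19/5) = 19/20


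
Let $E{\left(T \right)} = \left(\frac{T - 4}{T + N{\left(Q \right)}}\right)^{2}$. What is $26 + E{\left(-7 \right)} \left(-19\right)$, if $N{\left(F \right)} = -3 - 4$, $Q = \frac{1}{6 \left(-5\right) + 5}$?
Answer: $\frac{2797}{196} \approx 14.27$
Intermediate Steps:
$Q = - \frac{1}{25}$ ($Q = \frac{1}{-30 + 5} = \frac{1}{-25} = - \frac{1}{25} \approx -0.04$)
$N{\left(F \right)} = -7$
$E{\left(T \right)} = \frac{\left(-4 + T\right)^{2}}{\left(-7 + T\right)^{2}}$ ($E{\left(T \right)} = \left(\frac{T - 4}{T - 7}\right)^{2} = \left(\frac{-4 + T}{-7 + T}\right)^{2} = \frac{\left(-4 + T\right)^{2}}{\left(-7 + T\right)^{2}}$)
$26 + E{\left(-7 \right)} \left(-19\right) = 26 + \frac{\left(-4 - 7\right)^{2}}{\left(-7 - 7\right)^{2}} \left(-19\right) = 26 + \frac{\left(-11\right)^{2}}{196} \left(-19\right) = 26 + \frac{1}{196} \cdot 121 \left(-19\right) = 26 + \frac{121}{196} \left(-19\right) = 26 - \frac{2299}{196} = \frac{2797}{196}$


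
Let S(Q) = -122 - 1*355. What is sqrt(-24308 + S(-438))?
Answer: I*sqrt(24785) ≈ 157.43*I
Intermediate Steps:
S(Q) = -477 (S(Q) = -122 - 355 = -477)
sqrt(-24308 + S(-438)) = sqrt(-24308 - 477) = sqrt(-24785) = I*sqrt(24785)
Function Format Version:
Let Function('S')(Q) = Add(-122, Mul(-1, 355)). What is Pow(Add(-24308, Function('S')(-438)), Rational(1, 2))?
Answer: Mul(I, Pow(24785, Rational(1, 2))) ≈ Mul(157.43, I)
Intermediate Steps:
Function('S')(Q) = -477 (Function('S')(Q) = Add(-122, -355) = -477)
Pow(Add(-24308, Function('S')(-438)), Rational(1, 2)) = Pow(Add(-24308, -477), Rational(1, 2)) = Pow(-24785, Rational(1, 2)) = Mul(I, Pow(24785, Rational(1, 2)))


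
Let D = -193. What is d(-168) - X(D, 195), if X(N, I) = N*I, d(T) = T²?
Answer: 65859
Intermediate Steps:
X(N, I) = I*N
d(-168) - X(D, 195) = (-168)² - 195*(-193) = 28224 - 1*(-37635) = 28224 + 37635 = 65859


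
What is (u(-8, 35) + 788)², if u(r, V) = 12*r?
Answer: 478864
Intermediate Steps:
(u(-8, 35) + 788)² = (12*(-8) + 788)² = (-96 + 788)² = 692² = 478864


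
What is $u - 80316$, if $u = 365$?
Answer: $-79951$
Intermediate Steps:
$u - 80316 = 365 - 80316 = -79951$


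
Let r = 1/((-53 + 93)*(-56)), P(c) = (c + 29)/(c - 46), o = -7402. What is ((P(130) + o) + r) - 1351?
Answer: -19602481/2240 ≈ -8751.1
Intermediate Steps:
P(c) = (29 + c)/(-46 + c)
r = -1/2240 (r = 1/(40*(-56)) = 1/(-2240) = -1/2240 ≈ -0.00044643)
((P(130) + o) + r) - 1351 = (((29 + 130)/(-46 + 130) - 7402) - 1/2240) - 1351 = ((159/84 - 7402) - 1/2240) - 1351 = (((1/84)*159 - 7402) - 1/2240) - 1351 = ((53/28 - 7402) - 1/2240) - 1351 = (-207203/28 - 1/2240) - 1351 = -16576241/2240 - 1351 = -19602481/2240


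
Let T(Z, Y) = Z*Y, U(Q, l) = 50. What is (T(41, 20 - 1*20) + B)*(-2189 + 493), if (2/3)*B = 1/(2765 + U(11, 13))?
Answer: -2544/2815 ≈ -0.90373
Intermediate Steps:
B = 3/5630 (B = 3/(2*(2765 + 50)) = (3/2)/2815 = (3/2)*(1/2815) = 3/5630 ≈ 0.00053286)
T(Z, Y) = Y*Z
(T(41, 20 - 1*20) + B)*(-2189 + 493) = ((20 - 1*20)*41 + 3/5630)*(-2189 + 493) = ((20 - 20)*41 + 3/5630)*(-1696) = (0*41 + 3/5630)*(-1696) = (0 + 3/5630)*(-1696) = (3/5630)*(-1696) = -2544/2815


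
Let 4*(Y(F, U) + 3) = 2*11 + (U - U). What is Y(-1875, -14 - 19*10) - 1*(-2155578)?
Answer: 4311161/2 ≈ 2.1556e+6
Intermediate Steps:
Y(F, U) = 5/2 (Y(F, U) = -3 + (2*11 + (U - U))/4 = -3 + (22 + 0)/4 = -3 + (¼)*22 = -3 + 11/2 = 5/2)
Y(-1875, -14 - 19*10) - 1*(-2155578) = 5/2 - 1*(-2155578) = 5/2 + 2155578 = 4311161/2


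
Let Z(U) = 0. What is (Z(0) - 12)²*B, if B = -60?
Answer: -8640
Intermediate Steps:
(Z(0) - 12)²*B = (0 - 12)²*(-60) = (-12)²*(-60) = 144*(-60) = -8640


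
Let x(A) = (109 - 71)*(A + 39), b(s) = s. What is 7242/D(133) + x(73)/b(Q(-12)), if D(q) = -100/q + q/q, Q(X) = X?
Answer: 951482/33 ≈ 28833.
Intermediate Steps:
D(q) = 1 - 100/q (D(q) = -100/q + 1 = 1 - 100/q)
x(A) = 1482 + 38*A (x(A) = 38*(39 + A) = 1482 + 38*A)
7242/D(133) + x(73)/b(Q(-12)) = 7242/(((-100 + 133)/133)) + (1482 + 38*73)/(-12) = 7242/(((1/133)*33)) + (1482 + 2774)*(-1/12) = 7242/(33/133) + 4256*(-1/12) = 7242*(133/33) - 1064/3 = 321062/11 - 1064/3 = 951482/33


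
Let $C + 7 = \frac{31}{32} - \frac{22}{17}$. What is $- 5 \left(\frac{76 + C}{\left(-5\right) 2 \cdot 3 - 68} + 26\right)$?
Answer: $- \frac{963395}{7616} \approx -126.5$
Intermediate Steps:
$C = - \frac{3985}{544}$ ($C = -7 + \left(\frac{31}{32} - \frac{22}{17}\right) = -7 - \frac{177}{544} = - \frac{3985}{544} \approx -7.3254$)
$- 5 \left(\frac{76 + C}{\left(-5\right) 2 \cdot 3 - 68} + 26\right) = - 5 \left(\frac{76 - \frac{3985}{544}}{\left(-5\right) 2 \cdot 3 - 68} + 26\right) = - 5 \left(\frac{37359}{544 \left(\left(-10\right) 3 - 68\right)} + 26\right) = - 5 \left(\frac{37359}{544 \left(-30 - 68\right)} + 26\right) = - 5 \left(\frac{37359}{544 \left(-98\right)} + 26\right) = - 5 \left(\frac{37359}{544} \left(- \frac{1}{98}\right) + 26\right) = - 5 \left(- \frac{5337}{7616} + 26\right) = \left(-5\right) \frac{192679}{7616} = - \frac{963395}{7616}$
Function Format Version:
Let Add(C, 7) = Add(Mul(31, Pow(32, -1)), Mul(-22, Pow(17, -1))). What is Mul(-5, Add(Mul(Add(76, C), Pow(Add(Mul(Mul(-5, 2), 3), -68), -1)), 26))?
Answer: Rational(-963395, 7616) ≈ -126.50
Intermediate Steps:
C = Rational(-3985, 544) (C = Add(-7, Add(Mul(31, Pow(32, -1)), Mul(-22, Pow(17, -1)))) = Add(-7, Add(Mul(31, Rational(1, 32)), Mul(-22, Rational(1, 17)))) = Add(-7, Add(Rational(31, 32), Rational(-22, 17))) = Add(-7, Rational(-177, 544)) = Rational(-3985, 544) ≈ -7.3254)
Mul(-5, Add(Mul(Add(76, C), Pow(Add(Mul(Mul(-5, 2), 3), -68), -1)), 26)) = Mul(-5, Add(Mul(Add(76, Rational(-3985, 544)), Pow(Add(Mul(Mul(-5, 2), 3), -68), -1)), 26)) = Mul(-5, Add(Mul(Rational(37359, 544), Pow(Add(Mul(-10, 3), -68), -1)), 26)) = Mul(-5, Add(Mul(Rational(37359, 544), Pow(Add(-30, -68), -1)), 26)) = Mul(-5, Add(Mul(Rational(37359, 544), Pow(-98, -1)), 26)) = Mul(-5, Add(Mul(Rational(37359, 544), Rational(-1, 98)), 26)) = Mul(-5, Add(Rational(-5337, 7616), 26)) = Mul(-5, Rational(192679, 7616)) = Rational(-963395, 7616)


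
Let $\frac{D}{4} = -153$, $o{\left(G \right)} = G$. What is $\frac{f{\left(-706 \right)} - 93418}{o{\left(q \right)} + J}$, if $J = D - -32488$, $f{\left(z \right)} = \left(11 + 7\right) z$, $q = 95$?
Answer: $- \frac{106126}{31971} \approx -3.3194$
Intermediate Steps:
$D = -612$ ($D = 4 \left(-153\right) = -612$)
$f{\left(z \right)} = 18 z$
$J = 31876$ ($J = -612 - -32488 = -612 + 32488 = 31876$)
$\frac{f{\left(-706 \right)} - 93418}{o{\left(q \right)} + J} = \frac{18 \left(-706\right) - 93418}{95 + 31876} = \frac{-12708 - 93418}{31971} = \left(-106126\right) \frac{1}{31971} = - \frac{106126}{31971}$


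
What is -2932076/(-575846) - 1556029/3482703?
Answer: 4657758402947/1002750295869 ≈ 4.6450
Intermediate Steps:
-2932076/(-575846) - 1556029/3482703 = -2932076*(-1/575846) - 1556029*1/3482703 = 1466038/287923 - 1556029/3482703 = 4657758402947/1002750295869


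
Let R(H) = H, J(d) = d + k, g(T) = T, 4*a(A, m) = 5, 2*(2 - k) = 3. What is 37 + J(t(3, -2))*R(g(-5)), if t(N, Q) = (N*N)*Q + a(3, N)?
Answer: 473/4 ≈ 118.25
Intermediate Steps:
k = ½ (k = 2 - ½*3 = 2 - 3/2 = ½ ≈ 0.50000)
a(A, m) = 5/4 (a(A, m) = (¼)*5 = 5/4)
t(N, Q) = 5/4 + Q*N² (t(N, Q) = (N*N)*Q + 5/4 = N²*Q + 5/4 = Q*N² + 5/4 = 5/4 + Q*N²)
J(d) = ½ + d (J(d) = d + ½ = ½ + d)
37 + J(t(3, -2))*R(g(-5)) = 37 + (½ + (5/4 - 2*3²))*(-5) = 37 + (½ + (5/4 - 2*9))*(-5) = 37 + (½ + (5/4 - 18))*(-5) = 37 + (½ - 67/4)*(-5) = 37 - 65/4*(-5) = 37 + 325/4 = 473/4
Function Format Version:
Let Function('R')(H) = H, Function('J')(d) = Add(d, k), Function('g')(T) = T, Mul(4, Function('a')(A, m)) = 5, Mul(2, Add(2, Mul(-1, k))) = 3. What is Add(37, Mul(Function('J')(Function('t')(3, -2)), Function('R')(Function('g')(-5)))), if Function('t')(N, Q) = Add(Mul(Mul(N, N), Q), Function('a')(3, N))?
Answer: Rational(473, 4) ≈ 118.25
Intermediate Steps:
k = Rational(1, 2) (k = Add(2, Mul(Rational(-1, 2), 3)) = Add(2, Rational(-3, 2)) = Rational(1, 2) ≈ 0.50000)
Function('a')(A, m) = Rational(5, 4) (Function('a')(A, m) = Mul(Rational(1, 4), 5) = Rational(5, 4))
Function('t')(N, Q) = Add(Rational(5, 4), Mul(Q, Pow(N, 2))) (Function('t')(N, Q) = Add(Mul(Mul(N, N), Q), Rational(5, 4)) = Add(Mul(Pow(N, 2), Q), Rational(5, 4)) = Add(Mul(Q, Pow(N, 2)), Rational(5, 4)) = Add(Rational(5, 4), Mul(Q, Pow(N, 2))))
Function('J')(d) = Add(Rational(1, 2), d) (Function('J')(d) = Add(d, Rational(1, 2)) = Add(Rational(1, 2), d))
Add(37, Mul(Function('J')(Function('t')(3, -2)), Function('R')(Function('g')(-5)))) = Add(37, Mul(Add(Rational(1, 2), Add(Rational(5, 4), Mul(-2, Pow(3, 2)))), -5)) = Add(37, Mul(Add(Rational(1, 2), Add(Rational(5, 4), Mul(-2, 9))), -5)) = Add(37, Mul(Add(Rational(1, 2), Add(Rational(5, 4), -18)), -5)) = Add(37, Mul(Add(Rational(1, 2), Rational(-67, 4)), -5)) = Add(37, Mul(Rational(-65, 4), -5)) = Add(37, Rational(325, 4)) = Rational(473, 4)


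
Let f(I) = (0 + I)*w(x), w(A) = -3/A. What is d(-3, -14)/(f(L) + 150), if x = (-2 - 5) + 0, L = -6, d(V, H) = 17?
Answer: 119/1032 ≈ 0.11531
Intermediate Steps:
x = -7 (x = -7 + 0 = -7)
f(I) = 3*I/7 (f(I) = (0 + I)*(-3/(-7)) = I*(-3*(-⅐)) = I*(3/7) = 3*I/7)
d(-3, -14)/(f(L) + 150) = 17/((3/7)*(-6) + 150) = 17/(-18/7 + 150) = 17/(1032/7) = 17*(7/1032) = 119/1032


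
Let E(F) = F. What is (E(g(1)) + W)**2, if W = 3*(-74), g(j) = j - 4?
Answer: 50625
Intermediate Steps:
g(j) = -4 + j
W = -222
(E(g(1)) + W)**2 = ((-4 + 1) - 222)**2 = (-3 - 222)**2 = (-225)**2 = 50625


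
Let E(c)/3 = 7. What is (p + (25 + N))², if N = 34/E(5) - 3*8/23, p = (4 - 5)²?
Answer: 164762896/233289 ≈ 706.26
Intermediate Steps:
E(c) = 21 (E(c) = 3*7 = 21)
p = 1 (p = (-1)² = 1)
N = 278/483 (N = 34/21 - 3*8/23 = 34*(1/21) - 24*1/23 = 34/21 - 24/23 = 278/483 ≈ 0.57557)
(p + (25 + N))² = (1 + (25 + 278/483))² = (1 + 12353/483)² = (12836/483)² = 164762896/233289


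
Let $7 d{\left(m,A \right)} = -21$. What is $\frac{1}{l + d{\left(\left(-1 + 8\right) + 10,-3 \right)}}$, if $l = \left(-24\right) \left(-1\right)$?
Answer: $\frac{1}{21} \approx 0.047619$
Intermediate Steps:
$d{\left(m,A \right)} = -3$ ($d{\left(m,A \right)} = \frac{1}{7} \left(-21\right) = -3$)
$l = 24$
$\frac{1}{l + d{\left(\left(-1 + 8\right) + 10,-3 \right)}} = \frac{1}{24 - 3} = \frac{1}{21}$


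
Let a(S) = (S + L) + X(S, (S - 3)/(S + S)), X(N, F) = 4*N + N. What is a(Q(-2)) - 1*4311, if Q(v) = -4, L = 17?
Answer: -4318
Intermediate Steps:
X(N, F) = 5*N
a(S) = 17 + 6*S (a(S) = (S + 17) + 5*S = (17 + S) + 5*S = 17 + 6*S)
a(Q(-2)) - 1*4311 = (17 + 6*(-4)) - 1*4311 = (17 - 24) - 4311 = -7 - 4311 = -4318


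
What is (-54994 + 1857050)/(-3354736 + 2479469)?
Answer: -1802056/875267 ≈ -2.0589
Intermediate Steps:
(-54994 + 1857050)/(-3354736 + 2479469) = 1802056/(-875267) = 1802056*(-1/875267) = -1802056/875267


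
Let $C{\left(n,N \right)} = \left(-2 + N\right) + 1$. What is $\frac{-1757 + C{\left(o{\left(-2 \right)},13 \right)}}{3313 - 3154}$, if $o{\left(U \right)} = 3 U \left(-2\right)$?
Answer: $- \frac{1745}{159} \approx -10.975$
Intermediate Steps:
$o{\left(U \right)} = - 6 U$
$C{\left(n,N \right)} = -1 + N$
$\frac{-1757 + C{\left(o{\left(-2 \right)},13 \right)}}{3313 - 3154} = \frac{-1757 + \left(-1 + 13\right)}{3313 - 3154} = \frac{-1757 + 12}{159} = \left(-1745\right) \frac{1}{159} = - \frac{1745}{159}$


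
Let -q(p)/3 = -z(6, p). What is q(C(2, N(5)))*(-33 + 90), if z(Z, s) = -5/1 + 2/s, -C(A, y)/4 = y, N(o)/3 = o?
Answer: -8607/10 ≈ -860.70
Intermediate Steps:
N(o) = 3*o
C(A, y) = -4*y
z(Z, s) = -5 + 2/s (z(Z, s) = -5*1 + 2/s = -5 + 2/s)
q(p) = -15 + 6/p (q(p) = -(-3)*(-5 + 2/p) = -3*(5 - 2/p) = -15 + 6/p)
q(C(2, N(5)))*(-33 + 90) = (-15 + 6/((-12*5)))*(-33 + 90) = (-15 + 6/((-4*15)))*57 = (-15 + 6/(-60))*57 = (-15 + 6*(-1/60))*57 = (-15 - ⅒)*57 = -151/10*57 = -8607/10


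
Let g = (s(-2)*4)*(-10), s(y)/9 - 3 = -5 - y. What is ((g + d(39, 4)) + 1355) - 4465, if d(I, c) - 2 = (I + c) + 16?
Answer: -3049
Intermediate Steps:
d(I, c) = 18 + I + c (d(I, c) = 2 + ((I + c) + 16) = 2 + (16 + I + c) = 18 + I + c)
s(y) = -18 - 9*y (s(y) = 27 + 9*(-5 - y) = 27 + (-45 - 9*y) = -18 - 9*y)
g = 0 (g = ((-18 - 9*(-2))*4)*(-10) = ((-18 + 18)*4)*(-10) = (0*4)*(-10) = 0*(-10) = 0)
((g + d(39, 4)) + 1355) - 4465 = ((0 + (18 + 39 + 4)) + 1355) - 4465 = ((0 + 61) + 1355) - 4465 = (61 + 1355) - 4465 = 1416 - 4465 = -3049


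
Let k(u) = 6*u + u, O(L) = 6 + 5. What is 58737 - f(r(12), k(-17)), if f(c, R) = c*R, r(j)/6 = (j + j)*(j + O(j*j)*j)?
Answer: 2526321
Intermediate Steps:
O(L) = 11
r(j) = 144*j² (r(j) = 6*((j + j)*(j + 11*j)) = 6*((2*j)*(12*j)) = 6*(24*j²) = 144*j²)
k(u) = 7*u
f(c, R) = R*c
58737 - f(r(12), k(-17)) = 58737 - 7*(-17)*144*12² = 58737 - (-119)*144*144 = 58737 - (-119)*20736 = 58737 - 1*(-2467584) = 58737 + 2467584 = 2526321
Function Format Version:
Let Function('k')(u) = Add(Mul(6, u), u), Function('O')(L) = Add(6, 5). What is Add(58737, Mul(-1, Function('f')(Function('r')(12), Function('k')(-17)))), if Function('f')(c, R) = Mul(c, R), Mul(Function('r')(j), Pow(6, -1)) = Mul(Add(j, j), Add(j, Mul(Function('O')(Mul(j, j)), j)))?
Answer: 2526321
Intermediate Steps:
Function('O')(L) = 11
Function('r')(j) = Mul(144, Pow(j, 2)) (Function('r')(j) = Mul(6, Mul(Add(j, j), Add(j, Mul(11, j)))) = Mul(6, Mul(Mul(2, j), Mul(12, j))) = Mul(6, Mul(24, Pow(j, 2))) = Mul(144, Pow(j, 2)))
Function('k')(u) = Mul(7, u)
Function('f')(c, R) = Mul(R, c)
Add(58737, Mul(-1, Function('f')(Function('r')(12), Function('k')(-17)))) = Add(58737, Mul(-1, Mul(Mul(7, -17), Mul(144, Pow(12, 2))))) = Add(58737, Mul(-1, Mul(-119, Mul(144, 144)))) = Add(58737, Mul(-1, Mul(-119, 20736))) = Add(58737, Mul(-1, -2467584)) = Add(58737, 2467584) = 2526321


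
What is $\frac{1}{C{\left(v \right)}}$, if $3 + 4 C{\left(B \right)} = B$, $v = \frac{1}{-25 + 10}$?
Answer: $- \frac{30}{23} \approx -1.3043$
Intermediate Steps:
$v = - \frac{1}{15}$ ($v = \frac{1}{-15} = - \frac{1}{15} \approx -0.066667$)
$C{\left(B \right)} = - \frac{3}{4} + \frac{B}{4}$
$\frac{1}{C{\left(v \right)}} = \frac{1}{- \frac{3}{4} + \frac{1}{4} \left(- \frac{1}{15}\right)} = \frac{1}{- \frac{3}{4} - \frac{1}{60}} = \frac{1}{- \frac{23}{30}} = - \frac{30}{23}$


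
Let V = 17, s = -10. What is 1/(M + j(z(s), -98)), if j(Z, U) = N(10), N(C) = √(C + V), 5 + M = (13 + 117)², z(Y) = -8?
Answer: 16895/285440998 - 3*√3/285440998 ≈ 5.9171e-5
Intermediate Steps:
M = 16895 (M = -5 + (13 + 117)² = -5 + 130² = -5 + 16900 = 16895)
N(C) = √(17 + C) (N(C) = √(C + 17) = √(17 + C))
j(Z, U) = 3*√3 (j(Z, U) = √(17 + 10) = √27 = 3*√3)
1/(M + j(z(s), -98)) = 1/(16895 + 3*√3)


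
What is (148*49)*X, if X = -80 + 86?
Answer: 43512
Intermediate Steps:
X = 6
(148*49)*X = (148*49)*6 = 7252*6 = 43512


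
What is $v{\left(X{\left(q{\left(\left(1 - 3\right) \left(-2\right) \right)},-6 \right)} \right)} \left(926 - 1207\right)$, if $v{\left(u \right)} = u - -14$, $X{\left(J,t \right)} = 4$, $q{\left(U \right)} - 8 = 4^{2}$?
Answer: $-5058$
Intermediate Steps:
$q{\left(U \right)} = 24$ ($q{\left(U \right)} = 8 + 4^{2} = 8 + 16 = 24$)
$v{\left(u \right)} = 14 + u$ ($v{\left(u \right)} = u + 14 = 14 + u$)
$v{\left(X{\left(q{\left(\left(1 - 3\right) \left(-2\right) \right)},-6 \right)} \right)} \left(926 - 1207\right) = \left(14 + 4\right) \left(926 - 1207\right) = 18 \left(-281\right) = -5058$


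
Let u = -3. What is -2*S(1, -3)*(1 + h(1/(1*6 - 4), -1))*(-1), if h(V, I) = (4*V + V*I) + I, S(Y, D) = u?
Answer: -9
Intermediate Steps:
S(Y, D) = -3
h(V, I) = I + 4*V + I*V (h(V, I) = (4*V + I*V) + I = I + 4*V + I*V)
-2*S(1, -3)*(1 + h(1/(1*6 - 4), -1))*(-1) = -(-6)*(1 + (-1 + 4/(1*6 - 4) - 1/(1*6 - 4)))*(-1) = -(-6)*(1 + (-1 + 4/(6 - 4) - 1/(6 - 4)))*(-1) = -(-6)*(1 + (-1 + 4/2 - 1/2))*(-1) = -(-6)*(1 + (-1 + 4*(1/2) - 1*1/2))*(-1) = -(-6)*(1 + (-1 + 2 - 1/2))*(-1) = -(-6)*(1 + 1/2)*(-1) = -(-6)*3/2*(-1) = -2*(-9/2)*(-1) = 9*(-1) = -9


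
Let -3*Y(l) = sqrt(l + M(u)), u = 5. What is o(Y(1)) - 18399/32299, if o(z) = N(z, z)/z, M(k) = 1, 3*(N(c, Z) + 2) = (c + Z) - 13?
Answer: 9401/96897 + 19*sqrt(2)/2 ≈ 13.532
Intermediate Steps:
N(c, Z) = -19/3 + Z/3 + c/3 (N(c, Z) = -2 + ((c + Z) - 13)/3 = -2 + ((Z + c) - 13)/3 = -2 + (-13 + Z + c)/3 = -2 + (-13/3 + Z/3 + c/3) = -19/3 + Z/3 + c/3)
Y(l) = -sqrt(1 + l)/3 (Y(l) = -sqrt(l + 1)/3 = -sqrt(1 + l)/3)
o(z) = (-19/3 + 2*z/3)/z (o(z) = (-19/3 + z/3 + z/3)/z = (-19/3 + 2*z/3)/z)
o(Y(1)) - 18399/32299 = (-19 + 2*(-sqrt(1 + 1)/3))/(3*((-sqrt(1 + 1)/3))) - 18399/32299 = (-19 + 2*(-sqrt(2)/3))/(3*((-sqrt(2)/3))) - 18399/32299 = (-3*sqrt(2)/2)*(-19 - 2*sqrt(2)/3)/3 - 1*18399/32299 = -sqrt(2)*(-19 - 2*sqrt(2)/3)/2 - 18399/32299 = -18399/32299 - sqrt(2)*(-19 - 2*sqrt(2)/3)/2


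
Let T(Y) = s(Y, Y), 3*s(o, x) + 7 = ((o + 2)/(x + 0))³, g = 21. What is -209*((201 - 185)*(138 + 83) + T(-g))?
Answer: -20520188480/27783 ≈ -7.3859e+5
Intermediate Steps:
s(o, x) = -7/3 + (2 + o)³/(3*x³) (s(o, x) = -7/3 + ((o + 2)/(x + 0))³/3 = -7/3 + ((2 + o)/x)³/3 = -7/3 + ((2 + o)³/x³)/3 = -7/3 + (2 + o)³/(3*x³))
T(Y) = -7/3 + (2 + Y)³/(3*Y³)
-209*((201 - 185)*(138 + 83) + T(-g)) = -209*((201 - 185)*(138 + 83) + (-7/3 + (2 - 1*21)³/(3*(-1*21)³))) = -209*(16*221 + (-7/3 + (⅓)*(2 - 21)³/(-21)³)) = -209*(3536 + (-7/3 + (⅓)*(-1/9261)*(-19)³)) = -209*(3536 + (-7/3 + (⅓)*(-1/9261)*(-6859))) = -209*(3536 + (-7/3 + 6859/27783)) = -209*(3536 - 57968/27783) = -209*98182720/27783 = -20520188480/27783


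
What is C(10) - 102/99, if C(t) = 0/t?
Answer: -34/33 ≈ -1.0303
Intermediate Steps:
C(t) = 0
C(10) - 102/99 = 0 - 102/99 = 0 - 102*1/99 = 0 - 34/33 = -34/33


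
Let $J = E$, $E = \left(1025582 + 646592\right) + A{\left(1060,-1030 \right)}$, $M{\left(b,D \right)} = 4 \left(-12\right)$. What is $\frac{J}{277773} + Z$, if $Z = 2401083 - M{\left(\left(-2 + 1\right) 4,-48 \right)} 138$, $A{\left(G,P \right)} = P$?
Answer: $\frac{222932555885}{92591} \approx 2.4077 \cdot 10^{6}$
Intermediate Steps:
$M{\left(b,D \right)} = -48$
$E = 1671144$ ($E = \left(1025582 + 646592\right) - 1030 = 1672174 - 1030 = 1671144$)
$J = 1671144$
$Z = 2407707$ ($Z = 2401083 - \left(-48\right) 138 = 2401083 - -6624 = 2401083 + 6624 = 2407707$)
$\frac{J}{277773} + Z = \frac{1671144}{277773} + 2407707 = 1671144 \cdot \frac{1}{277773} + 2407707 = \frac{557048}{92591} + 2407707 = \frac{222932555885}{92591}$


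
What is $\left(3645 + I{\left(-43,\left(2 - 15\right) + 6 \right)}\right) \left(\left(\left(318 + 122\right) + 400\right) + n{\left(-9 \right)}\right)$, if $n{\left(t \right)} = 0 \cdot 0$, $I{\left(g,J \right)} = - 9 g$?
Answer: $3386880$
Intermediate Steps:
$n{\left(t \right)} = 0$
$\left(3645 + I{\left(-43,\left(2 - 15\right) + 6 \right)}\right) \left(\left(\left(318 + 122\right) + 400\right) + n{\left(-9 \right)}\right) = \left(3645 - -387\right) \left(\left(\left(318 + 122\right) + 400\right) + 0\right) = \left(3645 + 387\right) \left(\left(440 + 400\right) + 0\right) = 4032 \left(840 + 0\right) = 4032 \cdot 840 = 3386880$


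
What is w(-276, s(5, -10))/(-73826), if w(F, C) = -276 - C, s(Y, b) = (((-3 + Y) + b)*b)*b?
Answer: -262/36913 ≈ -0.0070978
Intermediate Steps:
s(Y, b) = b²*(-3 + Y + b) (s(Y, b) = ((-3 + Y + b)*b)*b = (b*(-3 + Y + b))*b = b²*(-3 + Y + b))
w(-276, s(5, -10))/(-73826) = (-276 - (-10)²*(-3 + 5 - 10))/(-73826) = (-276 - 100*(-8))*(-1/73826) = (-276 - 1*(-800))*(-1/73826) = (-276 + 800)*(-1/73826) = 524*(-1/73826) = -262/36913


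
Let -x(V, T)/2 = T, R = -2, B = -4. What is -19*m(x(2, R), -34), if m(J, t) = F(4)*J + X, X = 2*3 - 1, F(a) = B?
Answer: 209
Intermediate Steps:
F(a) = -4
X = 5 (X = 6 - 1 = 5)
x(V, T) = -2*T
m(J, t) = 5 - 4*J (m(J, t) = -4*J + 5 = 5 - 4*J)
-19*m(x(2, R), -34) = -19*(5 - (-8)*(-2)) = -19*(5 - 4*4) = -19*(5 - 16) = -19*(-11) = 209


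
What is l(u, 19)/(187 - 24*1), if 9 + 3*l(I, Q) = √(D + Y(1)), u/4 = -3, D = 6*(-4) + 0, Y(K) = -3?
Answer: -3/163 + I*√3/163 ≈ -0.018405 + 0.010626*I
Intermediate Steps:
D = -24 (D = -24 + 0 = -24)
u = -12 (u = 4*(-3) = -12)
l(I, Q) = -3 + I*√3 (l(I, Q) = -3 + √(-24 - 3)/3 = -3 + √(-27)/3 = -3 + (3*I*√3)/3 = -3 + I*√3)
l(u, 19)/(187 - 24*1) = (-3 + I*√3)/(187 - 24*1) = (-3 + I*√3)/(187 - 24) = (-3 + I*√3)/163 = (-3 + I*√3)*(1/163) = -3/163 + I*√3/163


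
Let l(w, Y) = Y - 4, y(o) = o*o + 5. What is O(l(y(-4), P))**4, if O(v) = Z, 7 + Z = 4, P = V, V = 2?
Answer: 81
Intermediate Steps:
y(o) = 5 + o**2 (y(o) = o**2 + 5 = 5 + o**2)
P = 2
Z = -3 (Z = -7 + 4 = -3)
l(w, Y) = -4 + Y
O(v) = -3
O(l(y(-4), P))**4 = (-3)**4 = 81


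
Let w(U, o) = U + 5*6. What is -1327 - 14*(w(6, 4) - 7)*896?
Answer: -365103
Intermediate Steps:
w(U, o) = 30 + U (w(U, o) = U + 30 = 30 + U)
-1327 - 14*(w(6, 4) - 7)*896 = -1327 - 14*((30 + 6) - 7)*896 = -1327 - 14*(36 - 7)*896 = -1327 - 14*29*896 = -1327 - 406*896 = -1327 - 363776 = -365103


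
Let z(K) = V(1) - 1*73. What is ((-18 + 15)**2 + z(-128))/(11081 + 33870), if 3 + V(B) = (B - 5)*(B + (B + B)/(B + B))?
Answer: -75/44951 ≈ -0.0016685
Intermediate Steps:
V(B) = -3 + (1 + B)*(-5 + B) (V(B) = -3 + (B - 5)*(B + (B + B)/(B + B)) = -3 + (-5 + B)*(B + (2*B)/((2*B))) = -3 + (-5 + B)*(B + (2*B)*(1/(2*B))) = -3 + (-5 + B)*(B + 1) = -3 + (-5 + B)*(1 + B) = -3 + (1 + B)*(-5 + B))
z(K) = -84 (z(K) = (-8 + 1**2 - 4*1) - 1*73 = (-8 + 1 - 4) - 73 = -11 - 73 = -84)
((-18 + 15)**2 + z(-128))/(11081 + 33870) = ((-18 + 15)**2 - 84)/(11081 + 33870) = ((-3)**2 - 84)/44951 = (9 - 84)*(1/44951) = -75*1/44951 = -75/44951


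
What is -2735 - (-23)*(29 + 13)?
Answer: -1769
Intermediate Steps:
-2735 - (-23)*(29 + 13) = -2735 - (-23)*42 = -2735 - 1*(-966) = -2735 + 966 = -1769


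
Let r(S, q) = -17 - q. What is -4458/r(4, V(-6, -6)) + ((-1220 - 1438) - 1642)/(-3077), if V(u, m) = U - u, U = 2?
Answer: 13824766/76925 ≈ 179.72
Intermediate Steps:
V(u, m) = 2 - u
-4458/r(4, V(-6, -6)) + ((-1220 - 1438) - 1642)/(-3077) = -4458/(-17 - (2 - 1*(-6))) + ((-1220 - 1438) - 1642)/(-3077) = -4458/(-17 - (2 + 6)) + (-2658 - 1642)*(-1/3077) = -4458/(-17 - 1*8) - 4300*(-1/3077) = -4458/(-17 - 8) + 4300/3077 = -4458/(-25) + 4300/3077 = -4458*(-1/25) + 4300/3077 = 4458/25 + 4300/3077 = 13824766/76925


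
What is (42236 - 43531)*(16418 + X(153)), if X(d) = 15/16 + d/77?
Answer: -3742657115/176 ≈ -2.1265e+7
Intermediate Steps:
X(d) = 15/16 + d/77 (X(d) = 15*(1/16) + d*(1/77) = 15/16 + d/77)
(42236 - 43531)*(16418 + X(153)) = (42236 - 43531)*(16418 + (15/16 + (1/77)*153)) = -1295*(16418 + (15/16 + 153/77)) = -1295*(16418 + 3603/1232) = -1295*20230579/1232 = -3742657115/176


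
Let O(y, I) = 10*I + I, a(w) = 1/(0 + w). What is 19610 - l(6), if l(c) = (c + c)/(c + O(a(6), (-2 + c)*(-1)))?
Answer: 372596/19 ≈ 19610.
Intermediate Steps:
a(w) = 1/w
O(y, I) = 11*I
l(c) = 2*c/(22 - 10*c) (l(c) = (c + c)/(c + 11*((-2 + c)*(-1))) = (2*c)/(c + 11*(2 - c)) = (2*c)/(c + (22 - 11*c)) = (2*c)/(22 - 10*c) = 2*c/(22 - 10*c))
19610 - l(6) = 19610 - 6/(11 - 5*6) = 19610 - 6/(11 - 30) = 19610 - 6/(-19) = 19610 - 6*(-1)/19 = 19610 - 1*(-6/19) = 19610 + 6/19 = 372596/19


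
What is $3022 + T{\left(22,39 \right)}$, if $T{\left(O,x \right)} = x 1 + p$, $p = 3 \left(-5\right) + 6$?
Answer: $3052$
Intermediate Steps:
$p = -9$ ($p = -15 + 6 = -9$)
$T{\left(O,x \right)} = -9 + x$ ($T{\left(O,x \right)} = x 1 - 9 = x - 9 = -9 + x$)
$3022 + T{\left(22,39 \right)} = 3022 + \left(-9 + 39\right) = 3022 + 30 = 3052$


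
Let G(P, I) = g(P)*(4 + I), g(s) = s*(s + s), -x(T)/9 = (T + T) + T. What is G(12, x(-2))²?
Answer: 279023616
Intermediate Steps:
x(T) = -27*T (x(T) = -9*((T + T) + T) = -9*(2*T + T) = -27*T)
g(s) = 2*s² (g(s) = s*(2*s) = 2*s²)
G(P, I) = 2*P²*(4 + I) (G(P, I) = (2*P²)*(4 + I) = 2*P²*(4 + I))
G(12, x(-2))² = (2*12²*(4 - 27*(-2)))² = (2*144*(4 + 54))² = (2*144*58)² = 16704² = 279023616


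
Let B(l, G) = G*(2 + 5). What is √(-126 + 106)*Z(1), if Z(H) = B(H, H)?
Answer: 14*I*√5 ≈ 31.305*I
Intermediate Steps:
B(l, G) = 7*G (B(l, G) = G*7 = 7*G)
Z(H) = 7*H
√(-126 + 106)*Z(1) = √(-126 + 106)*(7*1) = √(-20)*7 = (2*I*√5)*7 = 14*I*√5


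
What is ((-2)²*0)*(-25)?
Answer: 0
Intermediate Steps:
((-2)²*0)*(-25) = (4*0)*(-25) = 0*(-25) = 0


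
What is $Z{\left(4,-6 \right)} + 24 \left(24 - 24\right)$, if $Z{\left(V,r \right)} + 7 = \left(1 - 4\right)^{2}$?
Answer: $2$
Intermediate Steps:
$Z{\left(V,r \right)} = 2$ ($Z{\left(V,r \right)} = -7 + \left(1 - 4\right)^{2} = -7 + \left(-3\right)^{2} = -7 + 9 = 2$)
$Z{\left(4,-6 \right)} + 24 \left(24 - 24\right) = 2 + 24 \left(24 - 24\right) = 2 + 24 \cdot 0 = 2 + 0 = 2$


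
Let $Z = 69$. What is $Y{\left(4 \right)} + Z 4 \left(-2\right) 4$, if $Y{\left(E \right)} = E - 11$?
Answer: $-2215$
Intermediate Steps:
$Y{\left(E \right)} = -11 + E$
$Y{\left(4 \right)} + Z 4 \left(-2\right) 4 = \left(-11 + 4\right) + 69 \cdot 4 \left(-2\right) 4 = -7 + 69 \left(\left(-8\right) 4\right) = -7 + 69 \left(-32\right) = -7 - 2208 = -2215$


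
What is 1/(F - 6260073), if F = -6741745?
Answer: -1/13001818 ≈ -7.6912e-8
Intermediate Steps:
1/(F - 6260073) = 1/(-6741745 - 6260073) = 1/(-13001818) = -1/13001818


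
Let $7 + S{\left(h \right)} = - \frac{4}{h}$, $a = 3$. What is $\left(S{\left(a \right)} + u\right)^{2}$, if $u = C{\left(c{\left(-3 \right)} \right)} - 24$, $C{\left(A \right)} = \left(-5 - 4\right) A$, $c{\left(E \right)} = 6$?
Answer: $\frac{67081}{9} \approx 7453.4$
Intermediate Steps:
$S{\left(h \right)} = -7 - \frac{4}{h}$
$C{\left(A \right)} = - 9 A$
$u = -78$ ($u = \left(-9\right) 6 - 24 = -54 - 24 = -78$)
$\left(S{\left(a \right)} + u\right)^{2} = \left(\left(-7 - \frac{4}{3}\right) - 78\right)^{2} = \left(- \frac{25}{3} - 78\right)^{2} = \left(- \frac{259}{3}\right)^{2} = \frac{67081}{9}$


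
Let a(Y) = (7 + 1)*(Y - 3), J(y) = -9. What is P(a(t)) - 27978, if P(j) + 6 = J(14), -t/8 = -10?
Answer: -27993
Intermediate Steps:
t = 80 (t = -8*(-10) = 80)
a(Y) = -24 + 8*Y (a(Y) = 8*(-3 + Y) = -24 + 8*Y)
P(j) = -15 (P(j) = -6 - 9 = -15)
P(a(t)) - 27978 = -15 - 27978 = -27993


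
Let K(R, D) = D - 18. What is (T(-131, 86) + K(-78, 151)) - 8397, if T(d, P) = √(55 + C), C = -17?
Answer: -8264 + √38 ≈ -8257.8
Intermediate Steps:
T(d, P) = √38 (T(d, P) = √(55 - 17) = √38)
K(R, D) = -18 + D
(T(-131, 86) + K(-78, 151)) - 8397 = (√38 + (-18 + 151)) - 8397 = (√38 + 133) - 8397 = (133 + √38) - 8397 = -8264 + √38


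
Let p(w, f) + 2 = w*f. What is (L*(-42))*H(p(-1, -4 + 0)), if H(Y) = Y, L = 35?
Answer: -2940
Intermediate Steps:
p(w, f) = -2 + f*w (p(w, f) = -2 + w*f = -2 + f*w)
(L*(-42))*H(p(-1, -4 + 0)) = (35*(-42))*(-2 + (-4 + 0)*(-1)) = -1470*(-2 - 4*(-1)) = -1470*(-2 + 4) = -1470*2 = -2940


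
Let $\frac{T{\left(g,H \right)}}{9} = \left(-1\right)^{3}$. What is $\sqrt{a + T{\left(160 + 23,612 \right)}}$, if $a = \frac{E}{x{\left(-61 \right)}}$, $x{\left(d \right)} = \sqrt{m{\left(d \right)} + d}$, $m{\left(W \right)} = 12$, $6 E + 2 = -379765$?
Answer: $\frac{\sqrt{-1764 + 1772246 i}}{14} \approx 67.205 + 67.272 i$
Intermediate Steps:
$E = - \frac{126589}{2}$ ($E = - \frac{1}{3} + \frac{1}{6} \left(-379765\right) = - \frac{1}{3} - \frac{379765}{6} = - \frac{126589}{2} \approx -63295.0$)
$T{\left(g,H \right)} = -9$ ($T{\left(g,H \right)} = 9 \left(-1\right)^{3} = 9 \left(-1\right) = -9$)
$x{\left(d \right)} = \sqrt{12 + d}$
$a = \frac{126589 i}{14}$ ($a = - \frac{126589}{2 \sqrt{12 - 61}} = - \frac{126589}{2 \sqrt{-49}} = - \frac{126589}{2 \cdot 7 i} = - \frac{126589 \left(- \frac{i}{7}\right)}{2} = \frac{126589 i}{14} \approx 9042.1 i$)
$\sqrt{a + T{\left(160 + 23,612 \right)}} = \sqrt{\frac{126589 i}{14} - 9} = \sqrt{-9 + \frac{126589 i}{14}}$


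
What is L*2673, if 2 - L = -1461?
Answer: 3910599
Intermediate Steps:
L = 1463 (L = 2 - 1*(-1461) = 2 + 1461 = 1463)
L*2673 = 1463*2673 = 3910599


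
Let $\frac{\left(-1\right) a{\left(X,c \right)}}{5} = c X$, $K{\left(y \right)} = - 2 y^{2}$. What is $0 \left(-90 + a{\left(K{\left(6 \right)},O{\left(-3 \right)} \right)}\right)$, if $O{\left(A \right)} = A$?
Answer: $0$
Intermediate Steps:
$a{\left(X,c \right)} = - 5 X c$ ($a{\left(X,c \right)} = - 5 c X = - 5 X c$)
$0 \left(-90 + a{\left(K{\left(6 \right)},O{\left(-3 \right)} \right)}\right) = 0 \left(-90 - 5 \left(- 2 \cdot 6^{2}\right) \left(-3\right)\right) = 0 \left(-90 - 5 \left(\left(-2\right) 36\right) \left(-3\right)\right) = 0 \left(-90 - \left(-360\right) \left(-3\right)\right) = 0 \left(-90 - 1080\right) = 0 \left(-1170\right) = 0$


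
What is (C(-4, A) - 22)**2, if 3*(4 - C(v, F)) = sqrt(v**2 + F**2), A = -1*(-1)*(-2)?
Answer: 2936/9 + 24*sqrt(5) ≈ 379.89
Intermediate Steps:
A = -2 (A = 1*(-2) = -2)
C(v, F) = 4 - sqrt(F**2 + v**2)/3 (C(v, F) = 4 - sqrt(v**2 + F**2)/3 = 4 - sqrt(F**2 + v**2)/3)
(C(-4, A) - 22)**2 = ((4 - sqrt((-2)**2 + (-4)**2)/3) - 22)**2 = ((4 - sqrt(4 + 16)/3) - 22)**2 = ((4 - 2*sqrt(5)/3) - 22)**2 = (-18 - 2*sqrt(5)/3)**2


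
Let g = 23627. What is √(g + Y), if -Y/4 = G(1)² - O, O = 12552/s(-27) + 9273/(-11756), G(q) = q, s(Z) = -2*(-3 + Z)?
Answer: 2*√1320310467305/14695 ≈ 156.39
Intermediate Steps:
s(Z) = 6 - 2*Z
O = 12250411/58780 (O = 12552/(6 - 2*(-27)) + 9273/(-11756) = 12552/(6 + 54) + 9273*(-1/11756) = 12552/60 - 9273/11756 = 12552*(1/60) - 9273/11756 = 1046/5 - 9273/11756 = 12250411/58780 ≈ 208.41)
Y = 12191631/14695 (Y = -4*(1² - 1*12250411/58780) = -4*(1 - 12250411/58780) = -4*(-12191631/58780) = 12191631/14695 ≈ 829.64)
√(g + Y) = √(23627 + 12191631/14695) = √(359390396/14695) = 2*√1320310467305/14695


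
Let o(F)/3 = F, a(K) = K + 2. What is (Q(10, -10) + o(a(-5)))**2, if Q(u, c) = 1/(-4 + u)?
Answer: 2809/36 ≈ 78.028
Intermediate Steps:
a(K) = 2 + K
o(F) = 3*F
(Q(10, -10) + o(a(-5)))**2 = (1/(-4 + 10) + 3*(2 - 5))**2 = (1/6 + 3*(-3))**2 = (1/6 - 9)**2 = (-53/6)**2 = 2809/36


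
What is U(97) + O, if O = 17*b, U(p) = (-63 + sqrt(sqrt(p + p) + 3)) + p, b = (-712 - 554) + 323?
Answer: -15997 + sqrt(3 + sqrt(194)) ≈ -15993.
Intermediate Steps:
b = -943 (b = -1266 + 323 = -943)
U(p) = -63 + p + sqrt(3 + sqrt(2)*sqrt(p)) (U(p) = (-63 + sqrt(sqrt(2*p) + 3)) + p = (-63 + sqrt(sqrt(2)*sqrt(p) + 3)) + p = (-63 + sqrt(3 + sqrt(2)*sqrt(p))) + p = -63 + p + sqrt(3 + sqrt(2)*sqrt(p)))
O = -16031 (O = 17*(-943) = -16031)
U(97) + O = (-63 + 97 + sqrt(3 + sqrt(2)*sqrt(97))) - 16031 = (-63 + 97 + sqrt(3 + sqrt(194))) - 16031 = (34 + sqrt(3 + sqrt(194))) - 16031 = -15997 + sqrt(3 + sqrt(194))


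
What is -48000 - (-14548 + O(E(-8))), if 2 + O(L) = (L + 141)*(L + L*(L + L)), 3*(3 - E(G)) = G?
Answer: -1179910/27 ≈ -43700.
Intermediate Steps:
E(G) = 3 - G/3
O(L) = -2 + (141 + L)*(L + 2*L²) (O(L) = -2 + (L + 141)*(L + L*(L + L)) = -2 + (141 + L)*(L + L*(2*L)) = -2 + (141 + L)*(L + 2*L²))
-48000 - (-14548 + O(E(-8))) = -48000 - (-14548 + (-2 + 2*(3 - ⅓*(-8))³ + 141*(3 - ⅓*(-8)) + 283*(3 - ⅓*(-8))²)) = -48000 - (-14548 + (-2 + 2*(3 + 8/3)³ + 141*(3 + 8/3) + 283*(3 + 8/3)²)) = -48000 - (-14548 + (-2 + 2*(17/3)³ + 141*(17/3) + 283*(17/3)²)) = -48000 - (-14548 + (-2 + 2*(4913/27) + 799 + 283*(289/9))) = -48000 - (-14548 + (-2 + 9826/27 + 799 + 81787/9)) = -48000 - (-14548 + 276706/27) = -48000 - 1*(-116090/27) = -48000 + 116090/27 = -1179910/27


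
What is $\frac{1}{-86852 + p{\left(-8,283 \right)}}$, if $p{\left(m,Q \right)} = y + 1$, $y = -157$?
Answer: $- \frac{1}{87008} \approx -1.1493 \cdot 10^{-5}$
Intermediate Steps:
$p{\left(m,Q \right)} = -156$ ($p{\left(m,Q \right)} = -157 + 1 = -156$)
$\frac{1}{-86852 + p{\left(-8,283 \right)}} = \frac{1}{-86852 - 156} = \frac{1}{-87008} = - \frac{1}{87008}$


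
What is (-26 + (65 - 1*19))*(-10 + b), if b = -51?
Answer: -1220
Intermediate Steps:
(-26 + (65 - 1*19))*(-10 + b) = (-26 + (65 - 1*19))*(-10 - 51) = (-26 + (65 - 19))*(-61) = (-26 + 46)*(-61) = 20*(-61) = -1220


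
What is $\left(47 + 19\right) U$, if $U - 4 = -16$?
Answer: $-792$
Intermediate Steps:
$U = -12$ ($U = 4 - 16 = -12$)
$\left(47 + 19\right) U = \left(47 + 19\right) \left(-12\right) = 66 \left(-12\right) = -792$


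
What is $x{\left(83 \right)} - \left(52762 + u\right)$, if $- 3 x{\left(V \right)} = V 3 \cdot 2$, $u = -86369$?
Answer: $33441$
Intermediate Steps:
$x{\left(V \right)} = - 2 V$ ($x{\left(V \right)} = - \frac{V 3 \cdot 2}{3} = - \frac{3 V 2}{3} = - \frac{6 V}{3} = - 2 V$)
$x{\left(83 \right)} - \left(52762 + u\right) = \left(-2\right) 83 - \left(52762 - 86369\right) = -166 - -33607 = -166 + 33607 = 33441$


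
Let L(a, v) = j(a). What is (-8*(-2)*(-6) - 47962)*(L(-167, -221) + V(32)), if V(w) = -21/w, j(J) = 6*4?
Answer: -17949663/16 ≈ -1.1219e+6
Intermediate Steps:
j(J) = 24
L(a, v) = 24
(-8*(-2)*(-6) - 47962)*(L(-167, -221) + V(32)) = (-8*(-2)*(-6) - 47962)*(24 - 21/32) = (16*(-6) - 47962)*(24 - 21*1/32) = (-96 - 47962)*(24 - 21/32) = -48058*747/32 = -17949663/16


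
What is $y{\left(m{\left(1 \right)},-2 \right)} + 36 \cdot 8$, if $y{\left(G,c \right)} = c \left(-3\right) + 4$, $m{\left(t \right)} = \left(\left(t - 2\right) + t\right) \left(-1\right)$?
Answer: $298$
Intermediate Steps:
$m{\left(t \right)} = 2 - 2 t$ ($m{\left(t \right)} = \left(\left(t - 2\right) + t\right) \left(-1\right) = \left(\left(-2 + t\right) + t\right) \left(-1\right) = \left(-2 + 2 t\right) \left(-1\right) = 2 - 2 t$)
$y{\left(G,c \right)} = 4 - 3 c$ ($y{\left(G,c \right)} = - 3 c + 4 = 4 - 3 c$)
$y{\left(m{\left(1 \right)},-2 \right)} + 36 \cdot 8 = \left(4 - -6\right) + 36 \cdot 8 = \left(4 + 6\right) + 288 = 10 + 288 = 298$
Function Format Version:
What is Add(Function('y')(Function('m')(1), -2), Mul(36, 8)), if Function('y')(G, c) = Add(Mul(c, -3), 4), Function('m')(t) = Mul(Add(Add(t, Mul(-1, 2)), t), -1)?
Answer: 298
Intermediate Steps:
Function('m')(t) = Add(2, Mul(-2, t)) (Function('m')(t) = Mul(Add(Add(t, -2), t), -1) = Mul(Add(Add(-2, t), t), -1) = Mul(Add(-2, Mul(2, t)), -1) = Add(2, Mul(-2, t)))
Function('y')(G, c) = Add(4, Mul(-3, c)) (Function('y')(G, c) = Add(Mul(-3, c), 4) = Add(4, Mul(-3, c)))
Add(Function('y')(Function('m')(1), -2), Mul(36, 8)) = Add(Add(4, Mul(-3, -2)), Mul(36, 8)) = Add(Add(4, 6), 288) = Add(10, 288) = 298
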